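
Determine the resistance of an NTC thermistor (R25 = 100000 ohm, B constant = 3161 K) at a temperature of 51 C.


NTC thermistor equation: Rt = R25 * exp(B * (1/T - 1/T25)).
T in Kelvin: 324.15 K, T25 = 298.15 K
1/T - 1/T25 = 1/324.15 - 1/298.15 = -0.00026902
B * (1/T - 1/T25) = 3161 * -0.00026902 = -0.8504
Rt = 100000 * exp(-0.8504) = 42724.9 ohm

42724.9 ohm


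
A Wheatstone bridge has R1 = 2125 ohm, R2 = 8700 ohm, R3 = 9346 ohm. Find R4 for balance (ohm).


At balance: R1*R4 = R2*R3, so R4 = R2*R3/R1.
R4 = 8700 * 9346 / 2125
R4 = 81310200 / 2125
R4 = 38263.62 ohm

38263.62 ohm


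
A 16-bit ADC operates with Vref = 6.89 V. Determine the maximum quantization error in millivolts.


The maximum quantization error is +/- LSB/2.
LSB = Vref / 2^n = 6.89 / 65536 = 0.00010513 V
Max error = LSB / 2 = 0.00010513 / 2 = 5.257e-05 V
Max error = 0.0526 mV

0.0526 mV


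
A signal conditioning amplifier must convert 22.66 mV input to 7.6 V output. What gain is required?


Gain = Vout / Vin (converting to same units).
G = 7.6 V / 22.66 mV
G = 7600.0 mV / 22.66 mV
G = 335.39

335.39


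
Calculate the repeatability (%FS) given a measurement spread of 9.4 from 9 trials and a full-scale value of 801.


Repeatability = (spread / full scale) * 100%.
R = (9.4 / 801) * 100
R = 1.174 %FS

1.174 %FS


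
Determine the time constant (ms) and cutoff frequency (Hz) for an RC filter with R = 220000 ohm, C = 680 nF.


Time constant: tau = R * C.
tau = 220000 * 6.80e-07 = 0.1496 s
tau = 149.6 ms
Cutoff frequency: fc = 1 / (2*pi*R*C).
fc = 1 / (2*pi*0.1496) = 1.06 Hz

tau = 149.6 ms, fc = 1.06 Hz


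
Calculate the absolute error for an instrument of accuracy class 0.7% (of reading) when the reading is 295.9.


Absolute error = (accuracy% / 100) * reading.
Error = (0.7 / 100) * 295.9
Error = 0.007 * 295.9
Error = 2.0713

2.0713


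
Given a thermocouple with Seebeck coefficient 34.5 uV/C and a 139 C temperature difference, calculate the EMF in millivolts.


The thermocouple output V = sensitivity * dT.
V = 34.5 uV/C * 139 C
V = 4795.5 uV
V = 4.795 mV

4.795 mV


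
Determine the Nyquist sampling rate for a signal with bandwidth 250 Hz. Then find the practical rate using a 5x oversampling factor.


By Nyquist theorem, fs_min = 2 * fmax.
fs_min = 2 * 250 = 500 Hz
Practical rate = 5 * fs_min = 5 * 500 = 2500 Hz

fs_min = 500 Hz, fs_practical = 2500 Hz


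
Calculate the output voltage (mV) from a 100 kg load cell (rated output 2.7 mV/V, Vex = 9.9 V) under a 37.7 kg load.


Vout = rated_output * Vex * (load / capacity).
Vout = 2.7 * 9.9 * (37.7 / 100)
Vout = 2.7 * 9.9 * 0.377
Vout = 10.077 mV

10.077 mV


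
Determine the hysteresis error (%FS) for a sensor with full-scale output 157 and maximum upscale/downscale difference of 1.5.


Hysteresis = (max difference / full scale) * 100%.
H = (1.5 / 157) * 100
H = 0.955 %FS

0.955 %FS


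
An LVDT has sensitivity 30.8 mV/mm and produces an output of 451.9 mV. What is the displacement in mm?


Displacement = Vout / sensitivity.
d = 451.9 / 30.8
d = 14.672 mm

14.672 mm


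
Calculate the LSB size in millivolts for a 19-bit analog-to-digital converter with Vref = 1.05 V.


The resolution (LSB) of an ADC is Vref / 2^n.
LSB = 1.05 / 2^19
LSB = 1.05 / 524288
LSB = 2e-06 V = 0.00200272 mV

0.00200272 mV


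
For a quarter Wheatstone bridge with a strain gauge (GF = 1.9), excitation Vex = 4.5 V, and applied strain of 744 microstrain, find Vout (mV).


Quarter bridge output: Vout = (GF * epsilon * Vex) / 4.
Vout = (1.9 * 744e-6 * 4.5) / 4
Vout = 0.0063612 / 4 V
Vout = 0.0015903 V = 1.5903 mV

1.5903 mV


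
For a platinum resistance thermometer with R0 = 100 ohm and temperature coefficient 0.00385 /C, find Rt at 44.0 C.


The RTD equation: Rt = R0 * (1 + alpha * T).
Rt = 100 * (1 + 0.00385 * 44.0)
Rt = 100 * (1 + 0.1694)
Rt = 100 * 1.1694
Rt = 116.94 ohm

116.94 ohm


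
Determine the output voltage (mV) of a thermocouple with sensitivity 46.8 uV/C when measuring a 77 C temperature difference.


The thermocouple output V = sensitivity * dT.
V = 46.8 uV/C * 77 C
V = 3603.6 uV
V = 3.604 mV

3.604 mV


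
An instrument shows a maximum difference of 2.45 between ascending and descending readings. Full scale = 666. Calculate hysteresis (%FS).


Hysteresis = (max difference / full scale) * 100%.
H = (2.45 / 666) * 100
H = 0.368 %FS

0.368 %FS


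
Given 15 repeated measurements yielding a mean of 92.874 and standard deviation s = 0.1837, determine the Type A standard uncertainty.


The standard uncertainty for Type A evaluation is u = s / sqrt(n).
u = 0.1837 / sqrt(15)
u = 0.1837 / 3.873
u = 0.0474

0.0474


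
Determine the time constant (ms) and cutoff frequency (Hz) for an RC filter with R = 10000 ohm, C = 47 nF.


Time constant: tau = R * C.
tau = 10000 * 4.70e-08 = 0.00047 s
tau = 0.47 ms
Cutoff frequency: fc = 1 / (2*pi*R*C).
fc = 1 / (2*pi*0.00047) = 338.63 Hz

tau = 0.47 ms, fc = 338.63 Hz


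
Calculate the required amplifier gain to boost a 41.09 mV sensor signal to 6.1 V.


Gain = Vout / Vin (converting to same units).
G = 6.1 V / 41.09 mV
G = 6100.0 mV / 41.09 mV
G = 148.45

148.45


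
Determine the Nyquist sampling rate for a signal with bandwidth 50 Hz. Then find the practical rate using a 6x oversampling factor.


By Nyquist theorem, fs_min = 2 * fmax.
fs_min = 2 * 50 = 100 Hz
Practical rate = 6 * fs_min = 6 * 100 = 600 Hz

fs_min = 100 Hz, fs_practical = 600 Hz


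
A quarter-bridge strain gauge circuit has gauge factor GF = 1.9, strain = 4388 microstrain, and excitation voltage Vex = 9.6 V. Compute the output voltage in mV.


Quarter bridge output: Vout = (GF * epsilon * Vex) / 4.
Vout = (1.9 * 4388e-6 * 9.6) / 4
Vout = 0.08003712 / 4 V
Vout = 0.02000928 V = 20.0093 mV

20.0093 mV


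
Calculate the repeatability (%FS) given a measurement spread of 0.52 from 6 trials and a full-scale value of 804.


Repeatability = (spread / full scale) * 100%.
R = (0.52 / 804) * 100
R = 0.065 %FS

0.065 %FS


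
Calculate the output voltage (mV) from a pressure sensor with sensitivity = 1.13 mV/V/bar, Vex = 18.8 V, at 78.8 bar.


Output = sensitivity * Vex * P.
Vout = 1.13 * 18.8 * 78.8
Vout = 21.244 * 78.8
Vout = 1674.03 mV

1674.03 mV


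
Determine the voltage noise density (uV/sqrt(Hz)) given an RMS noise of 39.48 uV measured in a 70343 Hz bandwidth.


Noise spectral density = Vrms / sqrt(BW).
NSD = 39.48 / sqrt(70343)
NSD = 39.48 / 265.2225
NSD = 0.1489 uV/sqrt(Hz)

0.1489 uV/sqrt(Hz)


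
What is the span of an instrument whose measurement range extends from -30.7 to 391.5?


Span = upper range - lower range.
Span = 391.5 - (-30.7)
Span = 422.2

422.2


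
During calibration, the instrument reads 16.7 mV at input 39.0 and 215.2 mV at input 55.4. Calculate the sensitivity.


Sensitivity = (y2 - y1) / (x2 - x1).
S = (215.2 - 16.7) / (55.4 - 39.0)
S = 198.5 / 16.4
S = 12.1037 mV/unit

12.1037 mV/unit


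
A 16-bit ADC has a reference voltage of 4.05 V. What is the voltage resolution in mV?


The resolution (LSB) of an ADC is Vref / 2^n.
LSB = 4.05 / 2^16
LSB = 4.05 / 65536
LSB = 6.18e-05 V = 0.0617981 mV

0.0617981 mV


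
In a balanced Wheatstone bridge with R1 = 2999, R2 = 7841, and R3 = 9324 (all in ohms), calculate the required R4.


At balance: R1*R4 = R2*R3, so R4 = R2*R3/R1.
R4 = 7841 * 9324 / 2999
R4 = 73109484 / 2999
R4 = 24377.95 ohm

24377.95 ohm


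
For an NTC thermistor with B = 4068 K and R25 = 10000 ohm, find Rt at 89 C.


NTC thermistor equation: Rt = R25 * exp(B * (1/T - 1/T25)).
T in Kelvin: 362.15 K, T25 = 298.15 K
1/T - 1/T25 = 1/362.15 - 1/298.15 = -0.00059273
B * (1/T - 1/T25) = 4068 * -0.00059273 = -2.4112
Rt = 10000 * exp(-2.4112) = 897.1 ohm

897.1 ohm


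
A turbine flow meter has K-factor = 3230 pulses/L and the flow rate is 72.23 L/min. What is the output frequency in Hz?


Frequency = K * Q / 60 (converting L/min to L/s).
f = 3230 * 72.23 / 60
f = 233302.9 / 60
f = 3888.38 Hz

3888.38 Hz


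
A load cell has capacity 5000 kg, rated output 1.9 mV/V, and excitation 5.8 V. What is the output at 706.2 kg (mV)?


Vout = rated_output * Vex * (load / capacity).
Vout = 1.9 * 5.8 * (706.2 / 5000)
Vout = 1.9 * 5.8 * 0.14124
Vout = 1.556 mV

1.556 mV


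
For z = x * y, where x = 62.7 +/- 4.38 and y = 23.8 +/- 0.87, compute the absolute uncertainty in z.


For a product z = x*y, the relative uncertainty is:
uz/z = sqrt((ux/x)^2 + (uy/y)^2)
Relative uncertainties: ux/x = 4.38/62.7 = 0.069856
uy/y = 0.87/23.8 = 0.036555
z = 62.7 * 23.8 = 1492.3
uz = 1492.3 * sqrt(0.069856^2 + 0.036555^2) = 117.654

117.654


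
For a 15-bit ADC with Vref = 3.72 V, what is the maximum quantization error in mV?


The maximum quantization error is +/- LSB/2.
LSB = Vref / 2^n = 3.72 / 32768 = 0.00011353 V
Max error = LSB / 2 = 0.00011353 / 2 = 5.676e-05 V
Max error = 0.0568 mV

0.0568 mV


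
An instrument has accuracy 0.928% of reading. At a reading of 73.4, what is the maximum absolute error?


Absolute error = (accuracy% / 100) * reading.
Error = (0.928 / 100) * 73.4
Error = 0.00928 * 73.4
Error = 0.6812

0.6812


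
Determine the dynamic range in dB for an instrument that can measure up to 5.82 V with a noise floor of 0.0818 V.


Dynamic range = 20 * log10(Vmax / Vnoise).
DR = 20 * log10(5.82 / 0.0818)
DR = 20 * log10(71.15)
DR = 37.04 dB

37.04 dB


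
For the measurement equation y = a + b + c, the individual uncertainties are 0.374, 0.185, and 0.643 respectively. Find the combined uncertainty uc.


For a sum of independent quantities, uc = sqrt(u1^2 + u2^2 + u3^2).
uc = sqrt(0.374^2 + 0.185^2 + 0.643^2)
uc = sqrt(0.139876 + 0.034225 + 0.413449)
uc = 0.7665

0.7665


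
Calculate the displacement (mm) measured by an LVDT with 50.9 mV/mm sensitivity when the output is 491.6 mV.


Displacement = Vout / sensitivity.
d = 491.6 / 50.9
d = 9.658 mm

9.658 mm


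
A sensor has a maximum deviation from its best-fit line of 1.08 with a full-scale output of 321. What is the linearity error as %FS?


Linearity error = (max deviation / full scale) * 100%.
Linearity = (1.08 / 321) * 100
Linearity = 0.336 %FS

0.336 %FS


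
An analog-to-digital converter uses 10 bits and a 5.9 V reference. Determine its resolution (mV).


The resolution (LSB) of an ADC is Vref / 2^n.
LSB = 5.9 / 2^10
LSB = 5.9 / 1024
LSB = 0.00576172 V = 5.76171875 mV

5.76171875 mV


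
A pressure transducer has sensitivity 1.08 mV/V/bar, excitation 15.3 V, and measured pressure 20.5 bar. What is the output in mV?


Output = sensitivity * Vex * P.
Vout = 1.08 * 15.3 * 20.5
Vout = 16.524 * 20.5
Vout = 338.74 mV

338.74 mV


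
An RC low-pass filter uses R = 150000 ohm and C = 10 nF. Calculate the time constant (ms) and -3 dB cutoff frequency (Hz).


Time constant: tau = R * C.
tau = 150000 * 1.00e-08 = 0.0015 s
tau = 1.5 ms
Cutoff frequency: fc = 1 / (2*pi*R*C).
fc = 1 / (2*pi*0.0015) = 106.1 Hz

tau = 1.5 ms, fc = 106.1 Hz


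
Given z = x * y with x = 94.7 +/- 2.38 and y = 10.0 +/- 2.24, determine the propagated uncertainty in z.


For a product z = x*y, the relative uncertainty is:
uz/z = sqrt((ux/x)^2 + (uy/y)^2)
Relative uncertainties: ux/x = 2.38/94.7 = 0.025132
uy/y = 2.24/10.0 = 0.224
z = 94.7 * 10.0 = 947.0
uz = 947.0 * sqrt(0.025132^2 + 0.224^2) = 213.459

213.459


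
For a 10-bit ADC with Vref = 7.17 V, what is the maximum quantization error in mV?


The maximum quantization error is +/- LSB/2.
LSB = Vref / 2^n = 7.17 / 1024 = 0.00700195 V
Max error = LSB / 2 = 0.00700195 / 2 = 0.00350098 V
Max error = 3.501 mV

3.501 mV


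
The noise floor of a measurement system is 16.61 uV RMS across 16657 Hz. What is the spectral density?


Noise spectral density = Vrms / sqrt(BW).
NSD = 16.61 / sqrt(16657)
NSD = 16.61 / 129.062
NSD = 0.1287 uV/sqrt(Hz)

0.1287 uV/sqrt(Hz)


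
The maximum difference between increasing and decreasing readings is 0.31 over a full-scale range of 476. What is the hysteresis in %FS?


Hysteresis = (max difference / full scale) * 100%.
H = (0.31 / 476) * 100
H = 0.065 %FS

0.065 %FS


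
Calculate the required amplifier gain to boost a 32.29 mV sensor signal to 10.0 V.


Gain = Vout / Vin (converting to same units).
G = 10.0 V / 32.29 mV
G = 10000.0 mV / 32.29 mV
G = 309.69

309.69


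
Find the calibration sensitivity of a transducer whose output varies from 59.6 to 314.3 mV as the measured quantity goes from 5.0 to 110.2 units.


Sensitivity = (y2 - y1) / (x2 - x1).
S = (314.3 - 59.6) / (110.2 - 5.0)
S = 254.7 / 105.2
S = 2.4211 mV/unit

2.4211 mV/unit


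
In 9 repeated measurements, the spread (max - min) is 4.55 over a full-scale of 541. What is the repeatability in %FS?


Repeatability = (spread / full scale) * 100%.
R = (4.55 / 541) * 100
R = 0.841 %FS

0.841 %FS


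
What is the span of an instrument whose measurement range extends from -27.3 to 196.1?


Span = upper range - lower range.
Span = 196.1 - (-27.3)
Span = 223.4

223.4


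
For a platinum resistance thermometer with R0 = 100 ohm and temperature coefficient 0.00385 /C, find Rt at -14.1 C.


The RTD equation: Rt = R0 * (1 + alpha * T).
Rt = 100 * (1 + 0.00385 * -14.1)
Rt = 100 * (1 + -0.054285)
Rt = 100 * 0.945715
Rt = 94.572 ohm

94.572 ohm


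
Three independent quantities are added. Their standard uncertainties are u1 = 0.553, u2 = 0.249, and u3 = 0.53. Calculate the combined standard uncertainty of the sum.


For a sum of independent quantities, uc = sqrt(u1^2 + u2^2 + u3^2).
uc = sqrt(0.553^2 + 0.249^2 + 0.53^2)
uc = sqrt(0.305809 + 0.062001 + 0.2809)
uc = 0.8054

0.8054


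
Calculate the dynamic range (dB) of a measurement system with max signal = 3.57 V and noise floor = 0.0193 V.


Dynamic range = 20 * log10(Vmax / Vnoise).
DR = 20 * log10(3.57 / 0.0193)
DR = 20 * log10(184.97)
DR = 45.34 dB

45.34 dB


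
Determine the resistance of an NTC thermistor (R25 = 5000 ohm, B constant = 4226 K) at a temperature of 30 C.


NTC thermistor equation: Rt = R25 * exp(B * (1/T - 1/T25)).
T in Kelvin: 303.15 K, T25 = 298.15 K
1/T - 1/T25 = 1/303.15 - 1/298.15 = -5.532e-05
B * (1/T - 1/T25) = 4226 * -5.532e-05 = -0.2338
Rt = 5000 * exp(-0.2338) = 3957.7 ohm

3957.7 ohm


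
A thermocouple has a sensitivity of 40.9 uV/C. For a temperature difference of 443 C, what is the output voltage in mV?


The thermocouple output V = sensitivity * dT.
V = 40.9 uV/C * 443 C
V = 18118.7 uV
V = 18.119 mV

18.119 mV


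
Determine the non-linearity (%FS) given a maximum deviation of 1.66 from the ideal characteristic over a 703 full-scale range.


Linearity error = (max deviation / full scale) * 100%.
Linearity = (1.66 / 703) * 100
Linearity = 0.236 %FS

0.236 %FS


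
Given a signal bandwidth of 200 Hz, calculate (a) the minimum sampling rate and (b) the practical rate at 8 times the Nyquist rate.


By Nyquist theorem, fs_min = 2 * fmax.
fs_min = 2 * 200 = 400 Hz
Practical rate = 8 * fs_min = 8 * 400 = 3200 Hz

fs_min = 400 Hz, fs_practical = 3200 Hz


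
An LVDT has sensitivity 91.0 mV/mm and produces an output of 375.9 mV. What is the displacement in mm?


Displacement = Vout / sensitivity.
d = 375.9 / 91.0
d = 4.131 mm

4.131 mm


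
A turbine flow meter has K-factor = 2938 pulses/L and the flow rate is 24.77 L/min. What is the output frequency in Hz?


Frequency = K * Q / 60 (converting L/min to L/s).
f = 2938 * 24.77 / 60
f = 72774.26 / 60
f = 1212.9 Hz

1212.9 Hz


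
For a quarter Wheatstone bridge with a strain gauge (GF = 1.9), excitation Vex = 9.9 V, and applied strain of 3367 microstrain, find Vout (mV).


Quarter bridge output: Vout = (GF * epsilon * Vex) / 4.
Vout = (1.9 * 3367e-6 * 9.9) / 4
Vout = 0.06333327 / 4 V
Vout = 0.01583332 V = 15.8333 mV

15.8333 mV


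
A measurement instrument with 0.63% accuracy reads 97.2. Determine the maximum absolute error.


Absolute error = (accuracy% / 100) * reading.
Error = (0.63 / 100) * 97.2
Error = 0.0063 * 97.2
Error = 0.6124

0.6124


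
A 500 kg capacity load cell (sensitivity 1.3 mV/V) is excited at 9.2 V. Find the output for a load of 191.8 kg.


Vout = rated_output * Vex * (load / capacity).
Vout = 1.3 * 9.2 * (191.8 / 500)
Vout = 1.3 * 9.2 * 0.3836
Vout = 4.588 mV

4.588 mV


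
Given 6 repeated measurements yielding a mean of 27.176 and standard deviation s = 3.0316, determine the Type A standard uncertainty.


The standard uncertainty for Type A evaluation is u = s / sqrt(n).
u = 3.0316 / sqrt(6)
u = 3.0316 / 2.4495
u = 1.2376

1.2376


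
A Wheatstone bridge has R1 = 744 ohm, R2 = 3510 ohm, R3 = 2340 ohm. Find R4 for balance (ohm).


At balance: R1*R4 = R2*R3, so R4 = R2*R3/R1.
R4 = 3510 * 2340 / 744
R4 = 8213400 / 744
R4 = 11039.52 ohm

11039.52 ohm


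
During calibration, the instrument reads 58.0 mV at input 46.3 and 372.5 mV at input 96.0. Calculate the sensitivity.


Sensitivity = (y2 - y1) / (x2 - x1).
S = (372.5 - 58.0) / (96.0 - 46.3)
S = 314.5 / 49.7
S = 6.328 mV/unit

6.328 mV/unit


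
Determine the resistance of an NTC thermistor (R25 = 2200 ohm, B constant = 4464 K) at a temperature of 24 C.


NTC thermistor equation: Rt = R25 * exp(B * (1/T - 1/T25)).
T in Kelvin: 297.15 K, T25 = 298.15 K
1/T - 1/T25 = 1/297.15 - 1/298.15 = 1.129e-05
B * (1/T - 1/T25) = 4464 * 1.129e-05 = 0.0504
Rt = 2200 * exp(0.0504) = 2313.7 ohm

2313.7 ohm


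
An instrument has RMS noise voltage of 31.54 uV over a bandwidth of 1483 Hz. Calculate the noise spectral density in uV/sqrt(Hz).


Noise spectral density = Vrms / sqrt(BW).
NSD = 31.54 / sqrt(1483)
NSD = 31.54 / 38.5097
NSD = 0.819 uV/sqrt(Hz)

0.819 uV/sqrt(Hz)


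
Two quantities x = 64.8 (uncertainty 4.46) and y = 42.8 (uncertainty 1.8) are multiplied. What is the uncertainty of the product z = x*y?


For a product z = x*y, the relative uncertainty is:
uz/z = sqrt((ux/x)^2 + (uy/y)^2)
Relative uncertainties: ux/x = 4.46/64.8 = 0.068827
uy/y = 1.8/42.8 = 0.042056
z = 64.8 * 42.8 = 2773.4
uz = 2773.4 * sqrt(0.068827^2 + 0.042056^2) = 223.703

223.703


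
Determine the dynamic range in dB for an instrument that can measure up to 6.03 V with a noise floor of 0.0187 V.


Dynamic range = 20 * log10(Vmax / Vnoise).
DR = 20 * log10(6.03 / 0.0187)
DR = 20 * log10(322.46)
DR = 50.17 dB

50.17 dB


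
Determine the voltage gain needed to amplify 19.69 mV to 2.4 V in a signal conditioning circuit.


Gain = Vout / Vin (converting to same units).
G = 2.4 V / 19.69 mV
G = 2400.0 mV / 19.69 mV
G = 121.89

121.89


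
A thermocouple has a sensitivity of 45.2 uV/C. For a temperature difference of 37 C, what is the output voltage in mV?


The thermocouple output V = sensitivity * dT.
V = 45.2 uV/C * 37 C
V = 1672.4 uV
V = 1.672 mV

1.672 mV


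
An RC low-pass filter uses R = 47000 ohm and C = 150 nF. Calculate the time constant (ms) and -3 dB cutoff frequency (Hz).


Time constant: tau = R * C.
tau = 47000 * 1.50e-07 = 0.00705 s
tau = 7.05 ms
Cutoff frequency: fc = 1 / (2*pi*R*C).
fc = 1 / (2*pi*0.00705) = 22.58 Hz

tau = 7.05 ms, fc = 22.58 Hz


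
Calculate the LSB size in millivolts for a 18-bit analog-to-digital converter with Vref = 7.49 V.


The resolution (LSB) of an ADC is Vref / 2^n.
LSB = 7.49 / 2^18
LSB = 7.49 / 262144
LSB = 2.857e-05 V = 0.02857208 mV

0.02857208 mV


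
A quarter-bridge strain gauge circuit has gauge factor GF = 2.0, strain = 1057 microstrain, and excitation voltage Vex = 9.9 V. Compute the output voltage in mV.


Quarter bridge output: Vout = (GF * epsilon * Vex) / 4.
Vout = (2.0 * 1057e-6 * 9.9) / 4
Vout = 0.0209286 / 4 V
Vout = 0.00523215 V = 5.2322 mV

5.2322 mV


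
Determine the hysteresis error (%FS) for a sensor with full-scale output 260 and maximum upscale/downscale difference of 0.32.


Hysteresis = (max difference / full scale) * 100%.
H = (0.32 / 260) * 100
H = 0.123 %FS

0.123 %FS


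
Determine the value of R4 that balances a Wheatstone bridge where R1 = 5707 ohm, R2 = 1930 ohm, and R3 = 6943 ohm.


At balance: R1*R4 = R2*R3, so R4 = R2*R3/R1.
R4 = 1930 * 6943 / 5707
R4 = 13399990 / 5707
R4 = 2347.99 ohm

2347.99 ohm


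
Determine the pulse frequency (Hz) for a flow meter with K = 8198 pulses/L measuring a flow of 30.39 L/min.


Frequency = K * Q / 60 (converting L/min to L/s).
f = 8198 * 30.39 / 60
f = 249137.22 / 60
f = 4152.29 Hz

4152.29 Hz


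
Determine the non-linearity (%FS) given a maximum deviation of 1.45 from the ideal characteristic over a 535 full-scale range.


Linearity error = (max deviation / full scale) * 100%.
Linearity = (1.45 / 535) * 100
Linearity = 0.271 %FS

0.271 %FS


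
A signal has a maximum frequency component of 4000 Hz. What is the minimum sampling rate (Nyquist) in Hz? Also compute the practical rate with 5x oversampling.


By Nyquist theorem, fs_min = 2 * fmax.
fs_min = 2 * 4000 = 8000 Hz
Practical rate = 5 * fs_min = 5 * 8000 = 40000 Hz

fs_min = 8000 Hz, fs_practical = 40000 Hz


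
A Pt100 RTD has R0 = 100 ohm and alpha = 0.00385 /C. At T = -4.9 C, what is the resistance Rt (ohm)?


The RTD equation: Rt = R0 * (1 + alpha * T).
Rt = 100 * (1 + 0.00385 * -4.9)
Rt = 100 * (1 + -0.018865)
Rt = 100 * 0.981135
Rt = 98.114 ohm

98.114 ohm


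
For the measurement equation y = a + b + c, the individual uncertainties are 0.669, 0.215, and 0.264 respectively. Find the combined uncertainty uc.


For a sum of independent quantities, uc = sqrt(u1^2 + u2^2 + u3^2).
uc = sqrt(0.669^2 + 0.215^2 + 0.264^2)
uc = sqrt(0.447561 + 0.046225 + 0.069696)
uc = 0.7507

0.7507


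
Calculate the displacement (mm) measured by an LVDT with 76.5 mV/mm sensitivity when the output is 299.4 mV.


Displacement = Vout / sensitivity.
d = 299.4 / 76.5
d = 3.914 mm

3.914 mm


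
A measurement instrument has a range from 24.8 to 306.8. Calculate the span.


Span = upper range - lower range.
Span = 306.8 - (24.8)
Span = 282.0

282.0


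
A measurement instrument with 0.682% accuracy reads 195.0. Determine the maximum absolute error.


Absolute error = (accuracy% / 100) * reading.
Error = (0.682 / 100) * 195.0
Error = 0.00682 * 195.0
Error = 1.3299

1.3299


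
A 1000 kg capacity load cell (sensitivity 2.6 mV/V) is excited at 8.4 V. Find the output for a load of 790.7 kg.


Vout = rated_output * Vex * (load / capacity).
Vout = 2.6 * 8.4 * (790.7 / 1000)
Vout = 2.6 * 8.4 * 0.7907
Vout = 17.269 mV

17.269 mV


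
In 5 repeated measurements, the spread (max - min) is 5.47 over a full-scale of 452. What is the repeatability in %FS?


Repeatability = (spread / full scale) * 100%.
R = (5.47 / 452) * 100
R = 1.21 %FS

1.21 %FS


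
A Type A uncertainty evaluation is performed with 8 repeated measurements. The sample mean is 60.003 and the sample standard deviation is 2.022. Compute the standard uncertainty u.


The standard uncertainty for Type A evaluation is u = s / sqrt(n).
u = 2.022 / sqrt(8)
u = 2.022 / 2.8284
u = 0.7149

0.7149


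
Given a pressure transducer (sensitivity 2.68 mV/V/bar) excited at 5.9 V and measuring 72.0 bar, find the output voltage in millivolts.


Output = sensitivity * Vex * P.
Vout = 2.68 * 5.9 * 72.0
Vout = 15.812 * 72.0
Vout = 1138.46 mV

1138.46 mV


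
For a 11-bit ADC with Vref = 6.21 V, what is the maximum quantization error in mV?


The maximum quantization error is +/- LSB/2.
LSB = Vref / 2^n = 6.21 / 2048 = 0.00303223 V
Max error = LSB / 2 = 0.00303223 / 2 = 0.00151611 V
Max error = 1.5161 mV

1.5161 mV


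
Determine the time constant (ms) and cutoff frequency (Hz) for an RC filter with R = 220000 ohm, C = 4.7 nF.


Time constant: tau = R * C.
tau = 220000 * 4.70e-09 = 0.001034 s
tau = 1.034 ms
Cutoff frequency: fc = 1 / (2*pi*R*C).
fc = 1 / (2*pi*0.001034) = 153.92 Hz

tau = 1.034 ms, fc = 153.92 Hz


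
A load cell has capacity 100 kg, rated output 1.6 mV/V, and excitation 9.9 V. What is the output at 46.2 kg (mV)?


Vout = rated_output * Vex * (load / capacity).
Vout = 1.6 * 9.9 * (46.2 / 100)
Vout = 1.6 * 9.9 * 0.462
Vout = 7.318 mV

7.318 mV


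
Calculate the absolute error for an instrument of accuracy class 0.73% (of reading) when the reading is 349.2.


Absolute error = (accuracy% / 100) * reading.
Error = (0.73 / 100) * 349.2
Error = 0.0073 * 349.2
Error = 2.5492

2.5492


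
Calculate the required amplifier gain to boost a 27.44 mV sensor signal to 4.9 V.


Gain = Vout / Vin (converting to same units).
G = 4.9 V / 27.44 mV
G = 4900.0 mV / 27.44 mV
G = 178.57

178.57


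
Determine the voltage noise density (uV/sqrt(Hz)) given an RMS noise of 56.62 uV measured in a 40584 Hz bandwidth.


Noise spectral density = Vrms / sqrt(BW).
NSD = 56.62 / sqrt(40584)
NSD = 56.62 / 201.4547
NSD = 0.2811 uV/sqrt(Hz)

0.2811 uV/sqrt(Hz)


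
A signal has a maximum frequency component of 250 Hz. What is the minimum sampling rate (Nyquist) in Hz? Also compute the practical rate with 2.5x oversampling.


By Nyquist theorem, fs_min = 2 * fmax.
fs_min = 2 * 250 = 500 Hz
Practical rate = 2.5 * fs_min = 2.5 * 500 = 1250 Hz

fs_min = 500 Hz, fs_practical = 1250 Hz


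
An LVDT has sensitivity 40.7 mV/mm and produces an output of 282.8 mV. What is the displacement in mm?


Displacement = Vout / sensitivity.
d = 282.8 / 40.7
d = 6.948 mm

6.948 mm


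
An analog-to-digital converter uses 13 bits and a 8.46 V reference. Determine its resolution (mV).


The resolution (LSB) of an ADC is Vref / 2^n.
LSB = 8.46 / 2^13
LSB = 8.46 / 8192
LSB = 0.00103271 V = 1.03271484 mV

1.03271484 mV


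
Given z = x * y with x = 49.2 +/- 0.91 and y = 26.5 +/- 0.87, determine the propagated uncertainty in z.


For a product z = x*y, the relative uncertainty is:
uz/z = sqrt((ux/x)^2 + (uy/y)^2)
Relative uncertainties: ux/x = 0.91/49.2 = 0.018496
uy/y = 0.87/26.5 = 0.03283
z = 49.2 * 26.5 = 1303.8
uz = 1303.8 * sqrt(0.018496^2 + 0.03283^2) = 49.13

49.13


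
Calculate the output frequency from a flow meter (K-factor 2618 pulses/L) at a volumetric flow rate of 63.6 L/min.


Frequency = K * Q / 60 (converting L/min to L/s).
f = 2618 * 63.6 / 60
f = 166504.8 / 60
f = 2775.08 Hz

2775.08 Hz


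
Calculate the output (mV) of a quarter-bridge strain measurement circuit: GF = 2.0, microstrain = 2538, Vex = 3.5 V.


Quarter bridge output: Vout = (GF * epsilon * Vex) / 4.
Vout = (2.0 * 2538e-6 * 3.5) / 4
Vout = 0.017766 / 4 V
Vout = 0.0044415 V = 4.4415 mV

4.4415 mV


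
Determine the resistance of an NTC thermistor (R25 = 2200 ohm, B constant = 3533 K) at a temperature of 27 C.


NTC thermistor equation: Rt = R25 * exp(B * (1/T - 1/T25)).
T in Kelvin: 300.15 K, T25 = 298.15 K
1/T - 1/T25 = 1/300.15 - 1/298.15 = -2.235e-05
B * (1/T - 1/T25) = 3533 * -2.235e-05 = -0.079
Rt = 2200 * exp(-0.079) = 2033.0 ohm

2033.0 ohm


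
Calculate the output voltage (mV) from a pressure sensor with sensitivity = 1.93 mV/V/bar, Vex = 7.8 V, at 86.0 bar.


Output = sensitivity * Vex * P.
Vout = 1.93 * 7.8 * 86.0
Vout = 15.054 * 86.0
Vout = 1294.64 mV

1294.64 mV


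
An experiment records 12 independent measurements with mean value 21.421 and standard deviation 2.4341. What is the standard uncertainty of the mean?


The standard uncertainty for Type A evaluation is u = s / sqrt(n).
u = 2.4341 / sqrt(12)
u = 2.4341 / 3.4641
u = 0.7027

0.7027


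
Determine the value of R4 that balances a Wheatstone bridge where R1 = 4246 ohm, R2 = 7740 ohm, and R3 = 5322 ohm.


At balance: R1*R4 = R2*R3, so R4 = R2*R3/R1.
R4 = 7740 * 5322 / 4246
R4 = 41192280 / 4246
R4 = 9701.43 ohm

9701.43 ohm


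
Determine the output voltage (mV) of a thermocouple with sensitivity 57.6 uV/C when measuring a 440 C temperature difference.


The thermocouple output V = sensitivity * dT.
V = 57.6 uV/C * 440 C
V = 25344.0 uV
V = 25.344 mV

25.344 mV


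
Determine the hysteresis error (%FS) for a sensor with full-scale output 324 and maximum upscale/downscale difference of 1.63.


Hysteresis = (max difference / full scale) * 100%.
H = (1.63 / 324) * 100
H = 0.503 %FS

0.503 %FS


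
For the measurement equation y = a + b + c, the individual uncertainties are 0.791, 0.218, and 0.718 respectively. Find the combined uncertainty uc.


For a sum of independent quantities, uc = sqrt(u1^2 + u2^2 + u3^2).
uc = sqrt(0.791^2 + 0.218^2 + 0.718^2)
uc = sqrt(0.625681 + 0.047524 + 0.515524)
uc = 1.0903

1.0903


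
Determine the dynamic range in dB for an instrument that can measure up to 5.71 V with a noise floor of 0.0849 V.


Dynamic range = 20 * log10(Vmax / Vnoise).
DR = 20 * log10(5.71 / 0.0849)
DR = 20 * log10(67.26)
DR = 36.55 dB

36.55 dB


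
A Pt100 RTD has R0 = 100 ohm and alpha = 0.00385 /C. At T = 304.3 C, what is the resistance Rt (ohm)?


The RTD equation: Rt = R0 * (1 + alpha * T).
Rt = 100 * (1 + 0.00385 * 304.3)
Rt = 100 * (1 + 1.171555)
Rt = 100 * 2.171555
Rt = 217.156 ohm

217.156 ohm


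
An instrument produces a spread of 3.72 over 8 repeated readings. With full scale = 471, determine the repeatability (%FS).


Repeatability = (spread / full scale) * 100%.
R = (3.72 / 471) * 100
R = 0.79 %FS

0.79 %FS


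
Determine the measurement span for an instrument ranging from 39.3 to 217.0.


Span = upper range - lower range.
Span = 217.0 - (39.3)
Span = 177.7

177.7


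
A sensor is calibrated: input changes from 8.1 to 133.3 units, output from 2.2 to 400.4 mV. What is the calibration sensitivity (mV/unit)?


Sensitivity = (y2 - y1) / (x2 - x1).
S = (400.4 - 2.2) / (133.3 - 8.1)
S = 398.2 / 125.2
S = 3.1805 mV/unit

3.1805 mV/unit


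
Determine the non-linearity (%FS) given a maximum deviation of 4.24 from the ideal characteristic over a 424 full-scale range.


Linearity error = (max deviation / full scale) * 100%.
Linearity = (4.24 / 424) * 100
Linearity = 1.0 %FS

1.0 %FS


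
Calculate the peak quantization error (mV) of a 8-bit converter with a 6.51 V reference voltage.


The maximum quantization error is +/- LSB/2.
LSB = Vref / 2^n = 6.51 / 256 = 0.02542969 V
Max error = LSB / 2 = 0.02542969 / 2 = 0.01271484 V
Max error = 12.7148 mV

12.7148 mV


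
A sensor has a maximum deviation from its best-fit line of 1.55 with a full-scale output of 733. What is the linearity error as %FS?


Linearity error = (max deviation / full scale) * 100%.
Linearity = (1.55 / 733) * 100
Linearity = 0.211 %FS

0.211 %FS


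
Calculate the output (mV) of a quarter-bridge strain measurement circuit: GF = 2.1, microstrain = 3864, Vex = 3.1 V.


Quarter bridge output: Vout = (GF * epsilon * Vex) / 4.
Vout = (2.1 * 3864e-6 * 3.1) / 4
Vout = 0.02515464 / 4 V
Vout = 0.00628866 V = 6.2887 mV

6.2887 mV


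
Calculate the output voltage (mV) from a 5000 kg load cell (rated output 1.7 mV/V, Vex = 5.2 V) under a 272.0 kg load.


Vout = rated_output * Vex * (load / capacity).
Vout = 1.7 * 5.2 * (272.0 / 5000)
Vout = 1.7 * 5.2 * 0.0544
Vout = 0.481 mV

0.481 mV


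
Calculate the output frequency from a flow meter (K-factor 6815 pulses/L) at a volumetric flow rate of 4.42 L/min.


Frequency = K * Q / 60 (converting L/min to L/s).
f = 6815 * 4.42 / 60
f = 30122.3 / 60
f = 502.04 Hz

502.04 Hz


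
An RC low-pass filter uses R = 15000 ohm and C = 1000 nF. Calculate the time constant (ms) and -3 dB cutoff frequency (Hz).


Time constant: tau = R * C.
tau = 15000 * 1.00e-06 = 0.015 s
tau = 15.0 ms
Cutoff frequency: fc = 1 / (2*pi*R*C).
fc = 1 / (2*pi*0.015) = 10.61 Hz

tau = 15.0 ms, fc = 10.61 Hz


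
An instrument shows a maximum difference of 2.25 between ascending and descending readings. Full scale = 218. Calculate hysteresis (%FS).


Hysteresis = (max difference / full scale) * 100%.
H = (2.25 / 218) * 100
H = 1.032 %FS

1.032 %FS


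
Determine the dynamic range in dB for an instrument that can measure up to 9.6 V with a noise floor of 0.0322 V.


Dynamic range = 20 * log10(Vmax / Vnoise).
DR = 20 * log10(9.6 / 0.0322)
DR = 20 * log10(298.14)
DR = 49.49 dB

49.49 dB


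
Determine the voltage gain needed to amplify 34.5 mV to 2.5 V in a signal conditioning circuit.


Gain = Vout / Vin (converting to same units).
G = 2.5 V / 34.5 mV
G = 2500.0 mV / 34.5 mV
G = 72.46

72.46


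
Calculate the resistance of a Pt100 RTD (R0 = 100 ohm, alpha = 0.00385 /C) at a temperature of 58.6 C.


The RTD equation: Rt = R0 * (1 + alpha * T).
Rt = 100 * (1 + 0.00385 * 58.6)
Rt = 100 * (1 + 0.22561)
Rt = 100 * 1.22561
Rt = 122.561 ohm

122.561 ohm


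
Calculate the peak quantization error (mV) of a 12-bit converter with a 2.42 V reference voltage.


The maximum quantization error is +/- LSB/2.
LSB = Vref / 2^n = 2.42 / 4096 = 0.00059082 V
Max error = LSB / 2 = 0.00059082 / 2 = 0.00029541 V
Max error = 0.2954 mV

0.2954 mV


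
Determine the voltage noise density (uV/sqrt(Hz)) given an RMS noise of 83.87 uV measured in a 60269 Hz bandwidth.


Noise spectral density = Vrms / sqrt(BW).
NSD = 83.87 / sqrt(60269)
NSD = 83.87 / 245.4975
NSD = 0.3416 uV/sqrt(Hz)

0.3416 uV/sqrt(Hz)


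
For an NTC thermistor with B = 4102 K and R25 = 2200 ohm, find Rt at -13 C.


NTC thermistor equation: Rt = R25 * exp(B * (1/T - 1/T25)).
T in Kelvin: 260.15 K, T25 = 298.15 K
1/T - 1/T25 = 1/260.15 - 1/298.15 = 0.00048992
B * (1/T - 1/T25) = 4102 * 0.00048992 = 2.0097
Rt = 2200 * exp(2.0097) = 16413.6 ohm

16413.6 ohm


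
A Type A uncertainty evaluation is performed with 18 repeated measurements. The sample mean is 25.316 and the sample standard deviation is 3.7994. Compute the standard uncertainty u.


The standard uncertainty for Type A evaluation is u = s / sqrt(n).
u = 3.7994 / sqrt(18)
u = 3.7994 / 4.2426
u = 0.8955

0.8955


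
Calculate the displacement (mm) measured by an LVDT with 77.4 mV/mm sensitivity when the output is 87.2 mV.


Displacement = Vout / sensitivity.
d = 87.2 / 77.4
d = 1.127 mm

1.127 mm


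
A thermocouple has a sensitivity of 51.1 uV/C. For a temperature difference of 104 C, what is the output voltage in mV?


The thermocouple output V = sensitivity * dT.
V = 51.1 uV/C * 104 C
V = 5314.4 uV
V = 5.314 mV

5.314 mV


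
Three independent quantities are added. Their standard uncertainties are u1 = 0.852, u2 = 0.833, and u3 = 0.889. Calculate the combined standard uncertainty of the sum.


For a sum of independent quantities, uc = sqrt(u1^2 + u2^2 + u3^2).
uc = sqrt(0.852^2 + 0.833^2 + 0.889^2)
uc = sqrt(0.725904 + 0.693889 + 0.790321)
uc = 1.4866

1.4866


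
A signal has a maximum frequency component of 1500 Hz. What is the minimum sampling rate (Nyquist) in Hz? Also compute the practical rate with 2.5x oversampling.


By Nyquist theorem, fs_min = 2 * fmax.
fs_min = 2 * 1500 = 3000 Hz
Practical rate = 2.5 * fs_min = 2.5 * 3000 = 7500 Hz

fs_min = 3000 Hz, fs_practical = 7500 Hz


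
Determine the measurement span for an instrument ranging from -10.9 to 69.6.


Span = upper range - lower range.
Span = 69.6 - (-10.9)
Span = 80.5

80.5


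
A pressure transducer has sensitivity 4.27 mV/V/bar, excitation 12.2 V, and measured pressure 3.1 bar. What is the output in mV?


Output = sensitivity * Vex * P.
Vout = 4.27 * 12.2 * 3.1
Vout = 52.094 * 3.1
Vout = 161.49 mV

161.49 mV


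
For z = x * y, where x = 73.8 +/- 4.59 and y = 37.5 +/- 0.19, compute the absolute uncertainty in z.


For a product z = x*y, the relative uncertainty is:
uz/z = sqrt((ux/x)^2 + (uy/y)^2)
Relative uncertainties: ux/x = 4.59/73.8 = 0.062195
uy/y = 0.19/37.5 = 0.005067
z = 73.8 * 37.5 = 2767.5
uz = 2767.5 * sqrt(0.062195^2 + 0.005067^2) = 172.695

172.695


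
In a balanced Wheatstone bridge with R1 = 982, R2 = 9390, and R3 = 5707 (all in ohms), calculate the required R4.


At balance: R1*R4 = R2*R3, so R4 = R2*R3/R1.
R4 = 9390 * 5707 / 982
R4 = 53588730 / 982
R4 = 54571.01 ohm

54571.01 ohm


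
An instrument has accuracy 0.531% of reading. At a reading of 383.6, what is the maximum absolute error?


Absolute error = (accuracy% / 100) * reading.
Error = (0.531 / 100) * 383.6
Error = 0.00531 * 383.6
Error = 2.0369

2.0369


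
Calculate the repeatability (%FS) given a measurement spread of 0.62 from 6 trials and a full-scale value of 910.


Repeatability = (spread / full scale) * 100%.
R = (0.62 / 910) * 100
R = 0.068 %FS

0.068 %FS


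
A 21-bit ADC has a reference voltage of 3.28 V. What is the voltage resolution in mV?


The resolution (LSB) of an ADC is Vref / 2^n.
LSB = 3.28 / 2^21
LSB = 3.28 / 2097152
LSB = 1.56e-06 V = 0.00156403 mV

0.00156403 mV


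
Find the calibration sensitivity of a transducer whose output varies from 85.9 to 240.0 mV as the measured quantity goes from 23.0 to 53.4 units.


Sensitivity = (y2 - y1) / (x2 - x1).
S = (240.0 - 85.9) / (53.4 - 23.0)
S = 154.1 / 30.4
S = 5.0691 mV/unit

5.0691 mV/unit


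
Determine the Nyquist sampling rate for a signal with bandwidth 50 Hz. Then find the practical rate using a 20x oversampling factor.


By Nyquist theorem, fs_min = 2 * fmax.
fs_min = 2 * 50 = 100 Hz
Practical rate = 20 * fs_min = 20 * 100 = 2000 Hz

fs_min = 100 Hz, fs_practical = 2000 Hz


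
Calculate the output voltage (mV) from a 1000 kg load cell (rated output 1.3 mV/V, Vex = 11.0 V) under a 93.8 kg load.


Vout = rated_output * Vex * (load / capacity).
Vout = 1.3 * 11.0 * (93.8 / 1000)
Vout = 1.3 * 11.0 * 0.0938
Vout = 1.341 mV

1.341 mV


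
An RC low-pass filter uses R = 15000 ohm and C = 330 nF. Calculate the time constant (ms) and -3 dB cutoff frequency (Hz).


Time constant: tau = R * C.
tau = 15000 * 3.30e-07 = 0.00495 s
tau = 4.95 ms
Cutoff frequency: fc = 1 / (2*pi*R*C).
fc = 1 / (2*pi*0.00495) = 32.15 Hz

tau = 4.95 ms, fc = 32.15 Hz


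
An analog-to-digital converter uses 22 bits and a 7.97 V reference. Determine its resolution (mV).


The resolution (LSB) of an ADC is Vref / 2^n.
LSB = 7.97 / 2^22
LSB = 7.97 / 4194304
LSB = 1.9e-06 V = 0.0019002 mV

0.0019002 mV


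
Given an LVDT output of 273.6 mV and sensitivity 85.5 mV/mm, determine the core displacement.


Displacement = Vout / sensitivity.
d = 273.6 / 85.5
d = 3.2 mm

3.2 mm


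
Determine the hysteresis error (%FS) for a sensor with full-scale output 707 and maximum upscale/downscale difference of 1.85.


Hysteresis = (max difference / full scale) * 100%.
H = (1.85 / 707) * 100
H = 0.262 %FS

0.262 %FS


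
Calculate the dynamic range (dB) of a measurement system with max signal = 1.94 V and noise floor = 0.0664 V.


Dynamic range = 20 * log10(Vmax / Vnoise).
DR = 20 * log10(1.94 / 0.0664)
DR = 20 * log10(29.22)
DR = 29.31 dB

29.31 dB


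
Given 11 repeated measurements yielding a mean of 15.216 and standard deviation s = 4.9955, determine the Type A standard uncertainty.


The standard uncertainty for Type A evaluation is u = s / sqrt(n).
u = 4.9955 / sqrt(11)
u = 4.9955 / 3.3166
u = 1.5062

1.5062


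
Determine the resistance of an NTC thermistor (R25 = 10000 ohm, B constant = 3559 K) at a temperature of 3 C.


NTC thermistor equation: Rt = R25 * exp(B * (1/T - 1/T25)).
T in Kelvin: 276.15 K, T25 = 298.15 K
1/T - 1/T25 = 1/276.15 - 1/298.15 = 0.0002672
B * (1/T - 1/T25) = 3559 * 0.0002672 = 0.951
Rt = 10000 * exp(0.951) = 25882.4 ohm

25882.4 ohm


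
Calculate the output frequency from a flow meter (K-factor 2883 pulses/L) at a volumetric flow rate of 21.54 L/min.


Frequency = K * Q / 60 (converting L/min to L/s).
f = 2883 * 21.54 / 60
f = 62099.82 / 60
f = 1035.0 Hz

1035.0 Hz


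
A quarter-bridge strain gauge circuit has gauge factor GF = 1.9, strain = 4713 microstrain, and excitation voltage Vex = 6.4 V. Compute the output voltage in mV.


Quarter bridge output: Vout = (GF * epsilon * Vex) / 4.
Vout = (1.9 * 4713e-6 * 6.4) / 4
Vout = 0.05731008 / 4 V
Vout = 0.01432752 V = 14.3275 mV

14.3275 mV


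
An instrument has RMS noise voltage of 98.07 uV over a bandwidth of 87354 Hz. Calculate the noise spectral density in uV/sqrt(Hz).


Noise spectral density = Vrms / sqrt(BW).
NSD = 98.07 / sqrt(87354)
NSD = 98.07 / 295.5571
NSD = 0.3318 uV/sqrt(Hz)

0.3318 uV/sqrt(Hz)
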